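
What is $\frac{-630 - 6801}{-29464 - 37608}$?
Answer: $\frac{7431}{67072} \approx 0.11079$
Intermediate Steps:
$\frac{-630 - 6801}{-29464 - 37608} = - \frac{7431}{-67072} = \left(-7431\right) \left(- \frac{1}{67072}\right) = \frac{7431}{67072}$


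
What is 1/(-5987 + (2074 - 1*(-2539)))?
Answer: -1/1374 ≈ -0.00072780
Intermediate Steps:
1/(-5987 + (2074 - 1*(-2539))) = 1/(-5987 + (2074 + 2539)) = 1/(-5987 + 4613) = 1/(-1374) = -1/1374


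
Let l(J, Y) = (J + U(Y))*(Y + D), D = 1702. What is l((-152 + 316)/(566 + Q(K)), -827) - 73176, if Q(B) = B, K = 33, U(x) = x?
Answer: -477140299/599 ≈ -7.9656e+5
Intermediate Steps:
l(J, Y) = (1702 + Y)*(J + Y) (l(J, Y) = (J + Y)*(Y + 1702) = (J + Y)*(1702 + Y) = (1702 + Y)*(J + Y))
l((-152 + 316)/(566 + Q(K)), -827) - 73176 = ((-827)² + 1702*((-152 + 316)/(566 + 33)) + 1702*(-827) + ((-152 + 316)/(566 + 33))*(-827)) - 73176 = (683929 + 1702*(164/599) - 1407554 + (164/599)*(-827)) - 73176 = (683929 + 279128/599 - 1407554 - 135628/599) - 73176 = -433307875/599 - 73176 = -477140299/599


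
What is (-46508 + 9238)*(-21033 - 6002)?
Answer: 1007594450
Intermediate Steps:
(-46508 + 9238)*(-21033 - 6002) = -37270*(-27035) = 1007594450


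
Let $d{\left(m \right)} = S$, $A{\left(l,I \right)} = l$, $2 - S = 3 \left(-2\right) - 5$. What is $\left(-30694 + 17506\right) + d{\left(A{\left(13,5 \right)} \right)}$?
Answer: $-13175$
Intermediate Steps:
$S = 13$ ($S = 2 - \left(3 \left(-2\right) - 5\right) = 2 - \left(-6 - 5\right) = 2 - -11 = 2 + 11 = 13$)
$d{\left(m \right)} = 13$
$\left(-30694 + 17506\right) + d{\left(A{\left(13,5 \right)} \right)} = \left(-30694 + 17506\right) + 13 = -13188 + 13 = -13175$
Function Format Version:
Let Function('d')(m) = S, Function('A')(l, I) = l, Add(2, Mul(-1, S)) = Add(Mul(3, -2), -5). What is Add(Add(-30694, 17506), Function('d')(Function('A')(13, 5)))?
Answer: -13175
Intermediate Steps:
S = 13 (S = Add(2, Mul(-1, Add(Mul(3, -2), -5))) = Add(2, Mul(-1, Add(-6, -5))) = Add(2, Mul(-1, -11)) = Add(2, 11) = 13)
Function('d')(m) = 13
Add(Add(-30694, 17506), Function('d')(Function('A')(13, 5))) = Add(Add(-30694, 17506), 13) = Add(-13188, 13) = -13175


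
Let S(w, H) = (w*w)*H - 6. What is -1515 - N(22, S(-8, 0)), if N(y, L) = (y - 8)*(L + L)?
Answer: -1347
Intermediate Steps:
S(w, H) = -6 + H*w² (S(w, H) = w²*H - 6 = H*w² - 6 = -6 + H*w²)
N(y, L) = 2*L*(-8 + y) (N(y, L) = (-8 + y)*(2*L) = 2*L*(-8 + y))
-1515 - N(22, S(-8, 0)) = -1515 - 2*(-6 + 0*(-8)²)*(-8 + 22) = -1515 - 2*(-6 + 0*64)*14 = -1515 - 2*(-6 + 0)*14 = -1515 - 2*(-6)*14 = -1515 - 1*(-168) = -1515 + 168 = -1347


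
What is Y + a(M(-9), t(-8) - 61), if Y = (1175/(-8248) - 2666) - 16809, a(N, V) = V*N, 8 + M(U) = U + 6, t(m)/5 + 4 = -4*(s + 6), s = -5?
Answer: -151467447/8248 ≈ -18364.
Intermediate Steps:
t(m) = -40 (t(m) = -20 + 5*(-4*(-5 + 6)) = -20 + 5*(-4*1) = -20 + 5*(-4) = -20 - 20 = -40)
M(U) = -2 + U (M(U) = -8 + (U + 6) = -8 + (6 + U) = -2 + U)
a(N, V) = N*V
Y = -160630975/8248 (Y = (1175*(-1/8248) - 2666) - 16809 = (-1175/8248 - 2666) - 16809 = -21990343/8248 - 16809 = -160630975/8248 ≈ -19475.)
Y + a(M(-9), t(-8) - 61) = -160630975/8248 + (-2 - 9)*(-40 - 61) = -160630975/8248 - 11*(-101) = -160630975/8248 + 1111 = -151467447/8248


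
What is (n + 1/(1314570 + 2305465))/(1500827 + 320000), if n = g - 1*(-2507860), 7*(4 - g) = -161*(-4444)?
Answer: 8708544437821/6591457468945 ≈ 1.3212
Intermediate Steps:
g = -102208 (g = 4 - (-23)*(-4444) = 4 - 1/7*715484 = 4 - 102212 = -102208)
n = 2405652 (n = -102208 - 1*(-2507860) = -102208 + 2507860 = 2405652)
(n + 1/(1314570 + 2305465))/(1500827 + 320000) = (2405652 + 1/(1314570 + 2305465))/(1500827 + 320000) = (2405652 + 1/3620035)/1820827 = (2405652 + 1/3620035)*(1/1820827) = (8708544437821/3620035)*(1/1820827) = 8708544437821/6591457468945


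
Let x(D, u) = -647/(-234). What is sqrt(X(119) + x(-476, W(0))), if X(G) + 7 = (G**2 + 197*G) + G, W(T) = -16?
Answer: sqrt(229480966)/78 ≈ 194.21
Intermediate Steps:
x(D, u) = 647/234 (x(D, u) = -647*(-1/234) = 647/234)
X(G) = -7 + G**2 + 198*G (X(G) = -7 + ((G**2 + 197*G) + G) = -7 + (G**2 + 198*G) = -7 + G**2 + 198*G)
sqrt(X(119) + x(-476, W(0))) = sqrt((-7 + 119**2 + 198*119) + 647/234) = sqrt((-7 + 14161 + 23562) + 647/234) = sqrt(37716 + 647/234) = sqrt(8826191/234) = sqrt(229480966)/78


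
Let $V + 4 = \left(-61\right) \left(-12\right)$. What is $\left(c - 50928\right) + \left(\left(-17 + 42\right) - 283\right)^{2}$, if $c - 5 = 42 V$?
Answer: $46217$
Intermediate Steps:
$V = 728$ ($V = -4 - -732 = -4 + 732 = 728$)
$c = 30581$ ($c = 5 + 42 \cdot 728 = 5 + 30576 = 30581$)
$\left(c - 50928\right) + \left(\left(-17 + 42\right) - 283\right)^{2} = \left(30581 - 50928\right) + \left(\left(-17 + 42\right) - 283\right)^{2} = -20347 + \left(25 - 283\right)^{2} = -20347 + \left(-258\right)^{2} = -20347 + 66564 = 46217$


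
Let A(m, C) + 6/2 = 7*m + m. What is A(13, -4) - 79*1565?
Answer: -123534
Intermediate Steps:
A(m, C) = -3 + 8*m (A(m, C) = -3 + (7*m + m) = -3 + 8*m)
A(13, -4) - 79*1565 = (-3 + 8*13) - 79*1565 = (-3 + 104) - 123635 = 101 - 123635 = -123534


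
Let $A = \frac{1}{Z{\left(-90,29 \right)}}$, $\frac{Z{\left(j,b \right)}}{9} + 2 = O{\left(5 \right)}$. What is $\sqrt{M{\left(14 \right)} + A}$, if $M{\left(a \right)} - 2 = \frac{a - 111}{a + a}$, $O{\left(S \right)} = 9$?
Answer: $\frac{i \sqrt{2555}}{42} \approx 1.2035 i$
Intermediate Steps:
$Z{\left(j,b \right)} = 63$ ($Z{\left(j,b \right)} = -18 + 9 \cdot 9 = -18 + 81 = 63$)
$M{\left(a \right)} = 2 + \frac{-111 + a}{2 a}$ ($M{\left(a \right)} = 2 + \frac{a - 111}{a + a} = 2 + \frac{-111 + a}{2 a}$)
$A = \frac{1}{63} \approx 0.015873$
$\sqrt{M{\left(14 \right)} + A} = \sqrt{\frac{-111 + 5 \cdot 14}{2 \cdot 14} + \frac{1}{63}} = \sqrt{\frac{1}{2} \cdot \frac{1}{14} \left(-111 + 70\right) + \frac{1}{63}} = \sqrt{\frac{1}{2} \cdot \frac{1}{14} \left(-41\right) + \frac{1}{63}} = \sqrt{- \frac{41}{28} + \frac{1}{63}} = \sqrt{- \frac{365}{252}} = \frac{i \sqrt{2555}}{42}$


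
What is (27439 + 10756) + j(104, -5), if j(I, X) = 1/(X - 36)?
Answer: 1565994/41 ≈ 38195.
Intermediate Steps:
j(I, X) = 1/(-36 + X)
(27439 + 10756) + j(104, -5) = (27439 + 10756) + 1/(-36 - 5) = 38195 + 1/(-41) = 38195 - 1/41 = 1565994/41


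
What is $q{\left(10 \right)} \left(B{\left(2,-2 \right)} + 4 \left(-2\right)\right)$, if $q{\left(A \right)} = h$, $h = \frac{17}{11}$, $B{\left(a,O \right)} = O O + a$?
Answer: $- \frac{34}{11} \approx -3.0909$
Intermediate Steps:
$B{\left(a,O \right)} = a + O^{2}$ ($B{\left(a,O \right)} = O^{2} + a = a + O^{2}$)
$h = \frac{17}{11}$ ($h = 17 \cdot \frac{1}{11} = \frac{17}{11} \approx 1.5455$)
$q{\left(A \right)} = \frac{17}{11}$
$q{\left(10 \right)} \left(B{\left(2,-2 \right)} + 4 \left(-2\right)\right) = \frac{17 \left(\left(2 + \left(-2\right)^{2}\right) + 4 \left(-2\right)\right)}{11} = \frac{17 \left(\left(2 + 4\right) - 8\right)}{11} = \frac{17 \left(6 - 8\right)}{11} = \frac{17}{11} \left(-2\right) = - \frac{34}{11}$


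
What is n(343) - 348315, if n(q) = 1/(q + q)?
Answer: -238944089/686 ≈ -3.4832e+5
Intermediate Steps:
n(q) = 1/(2*q)
n(343) - 348315 = (½)/343 - 348315 = (½)*(1/343) - 348315 = 1/686 - 348315 = -238944089/686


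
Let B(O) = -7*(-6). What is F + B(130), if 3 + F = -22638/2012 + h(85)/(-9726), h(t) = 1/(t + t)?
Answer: 23077609147/831670260 ≈ 27.749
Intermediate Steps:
h(t) = 1/(2*t)
B(O) = 42
F = -11852541773/831670260 (F = -3 + (-22638/2012 + ((1/2)/85)/(-9726)) = -3 + (-22638*1/2012 + ((1/2)*(1/85))*(-1/9726)) = -3 + (-11319/1006 + (1/170)*(-1/9726)) = -3 + (-11319/1006 - 1/1653420) = -3 - 9357530993/831670260 = -11852541773/831670260 ≈ -14.251)
F + B(130) = -11852541773/831670260 + 42 = 23077609147/831670260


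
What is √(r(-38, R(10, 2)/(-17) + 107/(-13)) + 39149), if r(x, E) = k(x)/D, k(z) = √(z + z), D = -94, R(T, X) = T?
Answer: √(86480141 - 47*I*√19)/47 ≈ 197.86 - 0.00023436*I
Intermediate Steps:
k(z) = √2*√z (k(z) = √(2*z) = √2*√z)
r(x, E) = -√2*√x/94 (r(x, E) = (√2*√x)/(-94) = (√2*√x)*(-1/94) = -√2*√x/94)
√(r(-38, R(10, 2)/(-17) + 107/(-13)) + 39149) = √(-√2*√(-38)/94 + 39149) = √(-√2*I*√38/94 + 39149) = √(-I*√19/47 + 39149) = √(39149 - I*√19/47)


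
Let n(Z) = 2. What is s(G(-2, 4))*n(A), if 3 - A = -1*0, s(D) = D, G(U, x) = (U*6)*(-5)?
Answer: 120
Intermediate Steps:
G(U, x) = -30*U (G(U, x) = (6*U)*(-5) = -30*U)
A = 3 (A = 3 - (-1)*0 = 3 - 1*0 = 3 + 0 = 3)
s(G(-2, 4))*n(A) = -30*(-2)*2 = 60*2 = 120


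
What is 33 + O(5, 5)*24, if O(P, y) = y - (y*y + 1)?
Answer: -471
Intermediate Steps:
O(P, y) = -1 + y - y² (O(P, y) = y - (y² + 1) = y - (1 + y²) = y + (-1 - y²) = -1 + y - y²)
33 + O(5, 5)*24 = 33 + (-1 + 5 - 1*5²)*24 = 33 + (-1 + 5 - 1*25)*24 = 33 + (-1 + 5 - 25)*24 = 33 - 21*24 = 33 - 504 = -471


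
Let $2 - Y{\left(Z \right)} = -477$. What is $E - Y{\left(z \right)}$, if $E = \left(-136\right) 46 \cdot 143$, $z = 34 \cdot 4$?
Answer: $-895087$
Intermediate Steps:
$z = 136$
$Y{\left(Z \right)} = 479$ ($Y{\left(Z \right)} = 2 - -477 = 2 + 477 = 479$)
$E = -894608$ ($E = \left(-6256\right) 143 = -894608$)
$E - Y{\left(z \right)} = -894608 - 479 = -895087$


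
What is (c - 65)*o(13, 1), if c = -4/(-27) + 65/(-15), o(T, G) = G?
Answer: -1868/27 ≈ -69.185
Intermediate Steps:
c = -113/27 (c = -4*(-1/27) + 65*(-1/15) = 4/27 - 13/3 = -113/27 ≈ -4.1852)
(c - 65)*o(13, 1) = (-113/27 - 65)*1 = -1868/27*1 = -1868/27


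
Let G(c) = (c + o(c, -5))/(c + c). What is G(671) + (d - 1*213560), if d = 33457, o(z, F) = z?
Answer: -180102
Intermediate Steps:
G(c) = 1 (G(c) = (c + c)/(c + c) = (2*c)/((2*c)) = (2*c)*(1/(2*c)) = 1)
G(671) + (d - 1*213560) = 1 + (33457 - 1*213560) = 1 + (33457 - 213560) = 1 - 180103 = -180102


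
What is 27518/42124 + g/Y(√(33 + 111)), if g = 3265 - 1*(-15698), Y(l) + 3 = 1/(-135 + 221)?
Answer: -34344752653/5412934 ≈ -6344.9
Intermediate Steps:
Y(l) = -257/86 (Y(l) = -3 + 1/(-135 + 221) = -3 + 1/86 = -257/86)
g = 18963 (g = 3265 + 15698 = 18963)
27518/42124 + g/Y(√(33 + 111)) = 27518/42124 + 18963/(-257/86) = 27518*(1/42124) + 18963*(-86/257) = 13759/21062 - 1630818/257 = -34344752653/5412934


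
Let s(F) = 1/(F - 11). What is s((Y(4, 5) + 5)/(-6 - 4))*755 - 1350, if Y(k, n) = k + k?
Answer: -173600/123 ≈ -1411.4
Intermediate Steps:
Y(k, n) = 2*k
s(F) = 1/(-11 + F)
s((Y(4, 5) + 5)/(-6 - 4))*755 - 1350 = 755/(-11 + (2*4 + 5)/(-6 - 4)) - 1350 = 755/(-11 + (8 + 5)/(-10)) - 1350 = 755/(-11 + 13*(-⅒)) - 1350 = 755/(-11 - 13/10) - 1350 = 755/(-123/10) - 1350 = -10/123*755 - 1350 = -7550/123 - 1350 = -173600/123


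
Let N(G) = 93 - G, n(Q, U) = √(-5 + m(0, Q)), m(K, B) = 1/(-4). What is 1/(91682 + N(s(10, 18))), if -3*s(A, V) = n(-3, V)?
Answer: 1101300/101071807507 - 2*I*√21/101071807507 ≈ 1.0896e-5 - 9.068e-11*I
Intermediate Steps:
m(K, B) = -¼
n(Q, U) = I*√21/2 (n(Q, U) = √(-5 - ¼) = √(-21/4) = I*√21/2)
s(A, V) = -I*√21/6
1/(91682 + N(s(10, 18))) = 1/(91682 + (93 - (-1)*I*√21/6)) = 1/(91682 + (93 + I*√21/6)) = 1/(91775 + I*√21/6)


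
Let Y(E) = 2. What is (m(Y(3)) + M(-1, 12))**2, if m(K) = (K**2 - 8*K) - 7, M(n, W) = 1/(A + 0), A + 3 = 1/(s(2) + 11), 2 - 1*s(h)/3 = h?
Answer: 383161/1024 ≈ 374.18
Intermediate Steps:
s(h) = 6 - 3*h
A = -32/11 (A = -3 + 1/((6 - 3*2) + 11) = -3 + 1/((6 - 6) + 11) = -3 + 1/(0 + 11) = -3 + 1/11 = -32/11 ≈ -2.9091)
M(n, W) = -11/32 (M(n, W) = 1/(-32/11 + 0) = 1/(-32/11) = -11/32)
m(K) = -7 + K**2 - 8*K
(m(Y(3)) + M(-1, 12))**2 = ((-7 + 2**2 - 8*2) - 11/32)**2 = ((-7 + 4 - 16) - 11/32)**2 = (-19 - 11/32)**2 = (-619/32)**2 = 383161/1024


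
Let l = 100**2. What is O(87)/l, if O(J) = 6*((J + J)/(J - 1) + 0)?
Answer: 261/215000 ≈ 0.0012140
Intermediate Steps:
O(J) = 12*J/(-1 + J) (O(J) = 6*((2*J)/(-1 + J) + 0) = 6*(2*J/(-1 + J) + 0) = 6*(2*J/(-1 + J)) = 12*J/(-1 + J))
l = 10000
O(87)/l = (12*87/(-1 + 87))/10000 = (12*87/86)*(1/10000) = (12*87*(1/86))*(1/10000) = (522/43)*(1/10000) = 261/215000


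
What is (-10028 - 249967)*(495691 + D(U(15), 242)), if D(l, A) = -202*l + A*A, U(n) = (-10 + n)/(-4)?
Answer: -288338354925/2 ≈ -1.4417e+11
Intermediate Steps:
U(n) = 5/2 - n/4 (U(n) = (-10 + n)*(-¼) = 5/2 - n/4)
D(l, A) = A² - 202*l (D(l, A) = -202*l + A² = A² - 202*l)
(-10028 - 249967)*(495691 + D(U(15), 242)) = (-10028 - 249967)*(495691 + (242² - 202*(5/2 - ¼*15))) = -259995*(495691 + (58564 - 202*(5/2 - 15/4))) = -259995*(495691 + (58564 - 202*(-5/4))) = -259995*(495691 + (58564 + 505/2)) = -259995*(495691 + 117633/2) = -259995*1109015/2 = -288338354925/2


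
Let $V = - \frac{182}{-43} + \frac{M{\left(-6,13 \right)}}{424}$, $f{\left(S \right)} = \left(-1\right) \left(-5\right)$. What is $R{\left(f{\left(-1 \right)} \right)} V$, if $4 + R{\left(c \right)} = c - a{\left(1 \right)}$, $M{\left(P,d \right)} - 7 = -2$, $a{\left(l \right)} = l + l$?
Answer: $- \frac{77383}{18232} \approx -4.2444$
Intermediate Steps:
$a{\left(l \right)} = 2 l$
$M{\left(P,d \right)} = 5$ ($M{\left(P,d \right)} = 7 - 2 = 5$)
$f{\left(S \right)} = 5$
$V = \frac{77383}{18232}$ ($V = - \frac{182}{-43} + \frac{5}{424} = \left(-182\right) \left(- \frac{1}{43}\right) + 5 \cdot \frac{1}{424} = \frac{182}{43} + \frac{5}{424} = \frac{77383}{18232} \approx 4.2444$)
$R{\left(c \right)} = -6 + c$ ($R{\left(c \right)} = -4 + \left(c - 2 \cdot 1\right) = -4 + \left(c - 2\right) = -4 + \left(-2 + c\right) = -6 + c$)
$R{\left(f{\left(-1 \right)} \right)} V = \left(-6 + 5\right) \frac{77383}{18232} = \left(-1\right) \frac{77383}{18232} = - \frac{77383}{18232}$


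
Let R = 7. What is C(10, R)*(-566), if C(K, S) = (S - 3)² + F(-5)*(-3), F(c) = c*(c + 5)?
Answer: -9056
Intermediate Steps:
F(c) = c*(5 + c)
C(K, S) = (-3 + S)² (C(K, S) = (S - 3)² - 5*(5 - 5)*(-3) = (-3 + S)² - 5*0*(-3) = (-3 + S)² + 0*(-3) = (-3 + S)² + 0 = (-3 + S)²)
C(10, R)*(-566) = (-3 + 7)²*(-566) = 4²*(-566) = 16*(-566) = -9056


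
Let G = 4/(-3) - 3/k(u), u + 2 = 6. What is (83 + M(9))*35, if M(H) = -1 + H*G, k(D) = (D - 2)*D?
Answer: 18655/8 ≈ 2331.9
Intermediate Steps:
u = 4 (u = -2 + 6 = 4)
k(D) = D*(-2 + D) (k(D) = (-2 + D)*D = D*(-2 + D))
G = -41/24 (G = 4/(-3) - 3*1/(4*(-2 + 4)) = 4*(-1/3) - 3/(4*2) = -4/3 - 3/8 = -41/24 ≈ -1.7083)
M(H) = -1 - 41*H/24 (M(H) = -1 + H*(-41/24) = -1 - 41*H/24)
(83 + M(9))*35 = (83 + (-1 - 41/24*9))*35 = (83 + (-1 - 123/8))*35 = (83 - 131/8)*35 = (533/8)*35 = 18655/8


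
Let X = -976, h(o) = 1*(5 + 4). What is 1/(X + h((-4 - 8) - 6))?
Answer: -1/967 ≈ -0.0010341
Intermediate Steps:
h(o) = 9 (h(o) = 1*9 = 9)
1/(X + h((-4 - 8) - 6)) = 1/(-976 + 9) = 1/(-967) = -1/967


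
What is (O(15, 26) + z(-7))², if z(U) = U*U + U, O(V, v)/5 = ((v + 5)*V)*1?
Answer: 5602689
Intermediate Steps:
O(V, v) = 5*V*(5 + v) (O(V, v) = 5*(((v + 5)*V)*1) = 5*(((5 + v)*V)*1) = 5*((V*(5 + v))*1) = 5*(V*(5 + v)) = 5*V*(5 + v))
z(U) = U + U² (z(U) = U² + U = U + U²)
(O(15, 26) + z(-7))² = (5*15*(5 + 26) - 7*(1 - 7))² = (5*15*31 - 7*(-6))² = (2325 + 42)² = 2367² = 5602689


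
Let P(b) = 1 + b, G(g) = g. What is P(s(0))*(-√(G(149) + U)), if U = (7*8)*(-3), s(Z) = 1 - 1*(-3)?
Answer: -5*I*√19 ≈ -21.794*I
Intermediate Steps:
s(Z) = 4 (s(Z) = 1 + 3 = 4)
U = -168 (U = 56*(-3) = -168)
P(s(0))*(-√(G(149) + U)) = (1 + 4)*(-√(149 - 168)) = 5*(-√(-19)) = 5*(-I*√19) = -5*I*√19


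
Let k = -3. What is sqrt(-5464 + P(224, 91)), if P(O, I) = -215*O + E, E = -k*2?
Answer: I*sqrt(53618) ≈ 231.56*I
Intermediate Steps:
E = 6 (E = -1*(-3)*2 = 3*2 = 6)
P(O, I) = 6 - 215*O (P(O, I) = -215*O + 6 = 6 - 215*O)
sqrt(-5464 + P(224, 91)) = sqrt(-5464 + (6 - 215*224)) = sqrt(-5464 + (6 - 48160)) = sqrt(-5464 - 48154) = sqrt(-53618) = I*sqrt(53618)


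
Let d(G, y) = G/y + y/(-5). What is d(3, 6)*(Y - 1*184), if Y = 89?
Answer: 133/2 ≈ 66.500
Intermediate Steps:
d(G, y) = -y/5 + G/y (d(G, y) = G/y + y*(-⅕) = G/y - y/5 = -y/5 + G/y)
d(3, 6)*(Y - 1*184) = (-⅕*6 + 3/6)*(89 - 1*184) = (-6/5 + 3*(⅙))*(89 - 184) = (-6/5 + ½)*(-95) = -7/10*(-95) = 133/2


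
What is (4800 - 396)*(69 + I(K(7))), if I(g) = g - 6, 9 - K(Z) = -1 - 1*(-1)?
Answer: 317088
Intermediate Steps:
K(Z) = 9 (K(Z) = 9 - (-1 - 1*(-1)) = 9 - (-1 + 1) = 9 - 1*0 = 9 + 0 = 9)
I(g) = -6 + g
(4800 - 396)*(69 + I(K(7))) = (4800 - 396)*(69 + (-6 + 9)) = 4404*(69 + 3) = 4404*72 = 317088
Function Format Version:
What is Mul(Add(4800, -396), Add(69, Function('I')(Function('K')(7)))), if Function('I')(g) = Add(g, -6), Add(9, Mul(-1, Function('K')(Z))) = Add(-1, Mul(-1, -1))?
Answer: 317088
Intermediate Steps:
Function('K')(Z) = 9 (Function('K')(Z) = Add(9, Mul(-1, Add(-1, Mul(-1, -1)))) = Add(9, Mul(-1, Add(-1, 1))) = Add(9, Mul(-1, 0)) = Add(9, 0) = 9)
Function('I')(g) = Add(-6, g)
Mul(Add(4800, -396), Add(69, Function('I')(Function('K')(7)))) = Mul(Add(4800, -396), Add(69, Add(-6, 9))) = Mul(4404, Add(69, 3)) = Mul(4404, 72) = 317088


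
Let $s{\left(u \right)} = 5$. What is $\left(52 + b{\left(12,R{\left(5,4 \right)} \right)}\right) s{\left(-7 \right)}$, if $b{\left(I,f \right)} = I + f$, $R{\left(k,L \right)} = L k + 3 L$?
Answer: $480$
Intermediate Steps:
$R{\left(k,L \right)} = 3 L + L k$
$\left(52 + b{\left(12,R{\left(5,4 \right)} \right)}\right) s{\left(-7 \right)} = \left(52 + \left(12 + 4 \left(3 + 5\right)\right)\right) 5 = \left(52 + \left(12 + 4 \cdot 8\right)\right) 5 = \left(52 + \left(12 + 32\right)\right) 5 = \left(52 + 44\right) 5 = 96 \cdot 5 = 480$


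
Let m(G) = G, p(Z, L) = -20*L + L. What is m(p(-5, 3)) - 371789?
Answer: -371846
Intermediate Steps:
p(Z, L) = -19*L
m(p(-5, 3)) - 371789 = -19*3 - 371789 = -57 - 371789 = -371846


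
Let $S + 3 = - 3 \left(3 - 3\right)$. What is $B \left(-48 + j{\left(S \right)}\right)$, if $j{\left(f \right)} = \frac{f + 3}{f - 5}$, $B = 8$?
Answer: $-384$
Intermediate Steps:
$S = -3$ ($S = -3 - 3 \left(3 - 3\right) = -3 - 0 = -3 + 0 = -3$)
$j{\left(f \right)} = \frac{3 + f}{-5 + f}$
$B \left(-48 + j{\left(S \right)}\right) = 8 \left(-48 + \frac{3 - 3}{-5 - 3}\right) = 8 \left(-48 + \frac{1}{-8} \cdot 0\right) = 8 \left(-48 - 0\right) = 8 \left(-48 + 0\right) = 8 \left(-48\right) = -384$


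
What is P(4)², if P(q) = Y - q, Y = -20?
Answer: 576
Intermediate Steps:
P(q) = -20 - q
P(4)² = (-20 - 1*4)² = (-20 - 4)² = (-24)² = 576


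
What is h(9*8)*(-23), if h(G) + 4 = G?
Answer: -1564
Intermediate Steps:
h(G) = -4 + G
h(9*8)*(-23) = (-4 + 9*8)*(-23) = (-4 + 72)*(-23) = 68*(-23) = -1564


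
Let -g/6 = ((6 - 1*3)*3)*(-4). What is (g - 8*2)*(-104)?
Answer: -20800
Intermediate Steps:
g = 216 (g = -6*(6 - 1*3)*3*(-4) = -6*(6 - 3)*3*(-4) = -6*3*3*(-4) = -54*(-4) = -6*(-36) = 216)
(g - 8*2)*(-104) = (216 - 8*2)*(-104) = (216 - 16)*(-104) = 200*(-104) = -20800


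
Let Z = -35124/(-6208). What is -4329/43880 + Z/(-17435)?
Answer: -2938106019/29683854640 ≈ -0.098980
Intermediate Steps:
Z = 8781/1552 (Z = -35124*(-1/6208) = 8781/1552 ≈ 5.6579)
-4329/43880 + Z/(-17435) = -4329/43880 + (8781/1552)/(-17435) = -4329*1/43880 + (8781/1552)*(-1/17435) = -4329/43880 - 8781/27059120 = -2938106019/29683854640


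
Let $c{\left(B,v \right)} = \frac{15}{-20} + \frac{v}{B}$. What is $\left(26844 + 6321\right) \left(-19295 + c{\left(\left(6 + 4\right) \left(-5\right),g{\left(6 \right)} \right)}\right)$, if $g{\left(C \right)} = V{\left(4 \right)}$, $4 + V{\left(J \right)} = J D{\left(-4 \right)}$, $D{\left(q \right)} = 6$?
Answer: $- \frac{2559827259}{4} \approx -6.3996 \cdot 10^{8}$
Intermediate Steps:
$V{\left(J \right)} = -4 + 6 J$ ($V{\left(J \right)} = -4 + J 6 = -4 + 6 J$)
$g{\left(C \right)} = 20$ ($g{\left(C \right)} = -4 + 6 \cdot 4 = -4 + 24 = 20$)
$c{\left(B,v \right)} = - \frac{3}{4} + \frac{v}{B}$ ($c{\left(B,v \right)} = 15 \left(- \frac{1}{20}\right) + \frac{v}{B} = - \frac{3}{4} + \frac{v}{B}$)
$\left(26844 + 6321\right) \left(-19295 + c{\left(\left(6 + 4\right) \left(-5\right),g{\left(6 \right)} \right)}\right) = \left(26844 + 6321\right) \left(-19295 - \left(\frac{3}{4} - \frac{20}{\left(6 + 4\right) \left(-5\right)}\right)\right) = 33165 \left(-19295 - \left(\frac{3}{4} - \frac{20}{10 \left(-5\right)}\right)\right) = 33165 \left(-19295 - \left(\frac{3}{4} - \frac{20}{-50}\right)\right) = 33165 \left(-19295 + \left(- \frac{3}{4} + 20 \left(- \frac{1}{50}\right)\right)\right) = 33165 \left(-19295 - \frac{23}{20}\right) = 33165 \left(- \frac{385923}{20}\right) = - \frac{2559827259}{4}$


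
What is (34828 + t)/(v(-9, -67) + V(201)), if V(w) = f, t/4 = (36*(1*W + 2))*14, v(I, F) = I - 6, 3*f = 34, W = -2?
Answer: -104484/11 ≈ -9498.5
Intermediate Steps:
f = 34/3 (f = (⅓)*34 = 34/3 ≈ 11.333)
v(I, F) = -6 + I
t = 0 (t = 4*((36*(1*(-2) + 2))*14) = 4*((36*(-2 + 2))*14) = 4*((36*0)*14) = 4*(0*14) = 4*0 = 0)
V(w) = 34/3
(34828 + t)/(v(-9, -67) + V(201)) = (34828 + 0)/((-6 - 9) + 34/3) = 34828/(-15 + 34/3) = 34828/(-11/3) = 34828*(-3/11) = -104484/11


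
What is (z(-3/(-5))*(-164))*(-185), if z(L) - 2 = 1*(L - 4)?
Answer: -42476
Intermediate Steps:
z(L) = -2 + L (z(L) = 2 + 1*(L - 4) = 2 + 1*(-4 + L) = 2 + (-4 + L) = -2 + L)
(z(-3/(-5))*(-164))*(-185) = ((-2 - 3/(-5))*(-164))*(-185) = ((-2 - 3*(-⅕))*(-164))*(-185) = ((-2 + ⅗)*(-164))*(-185) = -7/5*(-164)*(-185) = (1148/5)*(-185) = -42476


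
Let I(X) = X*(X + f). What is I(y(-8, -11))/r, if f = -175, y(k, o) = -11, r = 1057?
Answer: 2046/1057 ≈ 1.9357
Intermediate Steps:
I(X) = X*(-175 + X) (I(X) = X*(X - 175) = X*(-175 + X))
I(y(-8, -11))/r = -11*(-175 - 11)/1057 = -11*(-186)*(1/1057) = 2046*(1/1057) = 2046/1057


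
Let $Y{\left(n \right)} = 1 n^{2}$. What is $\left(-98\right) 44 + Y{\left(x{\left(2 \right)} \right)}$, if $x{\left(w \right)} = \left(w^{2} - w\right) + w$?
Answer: $-4296$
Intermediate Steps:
$x{\left(w \right)} = w^{2}$
$Y{\left(n \right)} = n^{2}$
$\left(-98\right) 44 + Y{\left(x{\left(2 \right)} \right)} = \left(-98\right) 44 + \left(2^{2}\right)^{2} = -4312 + 4^{2} = -4312 + 16 = -4296$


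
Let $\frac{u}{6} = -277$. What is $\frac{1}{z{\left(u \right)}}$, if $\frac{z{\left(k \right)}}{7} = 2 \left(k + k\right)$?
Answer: $- \frac{1}{46536} \approx -2.1489 \cdot 10^{-5}$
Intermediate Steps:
$u = -1662$ ($u = 6 \left(-277\right) = -1662$)
$z{\left(k \right)} = 28 k$ ($z{\left(k \right)} = 7 \cdot 2 \left(k + k\right) = 7 \cdot 2 \cdot 2 k = 7 \cdot 4 k = 28 k$)
$\frac{1}{z{\left(u \right)}} = \frac{1}{28 \left(-1662\right)} = \frac{1}{-46536} = - \frac{1}{46536}$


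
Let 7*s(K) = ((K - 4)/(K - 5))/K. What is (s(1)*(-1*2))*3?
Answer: -9/14 ≈ -0.64286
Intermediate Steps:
s(K) = (-4 + K)/(7*K*(-5 + K)) (s(K) = (((K - 4)/(K - 5))/K)/7 = (((-4 + K)/(-5 + K))/K)/7 = ((-4 + K)/(K*(-5 + K)))/7 = (-4 + K)/(7*K*(-5 + K)))
(s(1)*(-1*2))*3 = (((⅐)*(-4 + 1)/(1*(-5 + 1)))*(-1*2))*3 = (((⅐)*1*(-3)/(-4))*(-2))*3 = (((⅐)*1*(-¼)*(-3))*(-2))*3 = ((3/28)*(-2))*3 = -3/14*3 = -9/14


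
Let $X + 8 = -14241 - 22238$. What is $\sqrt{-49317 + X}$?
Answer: $2 i \sqrt{21451} \approx 292.92 i$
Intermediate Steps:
$X = -36487$ ($X = -8 - 36479 = -36487$)
$\sqrt{-49317 + X} = \sqrt{-49317 - 36487} = \sqrt{-85804} = 2 i \sqrt{21451}$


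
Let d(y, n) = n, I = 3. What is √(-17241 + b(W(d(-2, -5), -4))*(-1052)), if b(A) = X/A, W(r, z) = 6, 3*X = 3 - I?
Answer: I*√17241 ≈ 131.3*I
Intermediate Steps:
X = 0 (X = (3 - 1*3)/3 = (3 - 3)/3 = (⅓)*0 = 0)
b(A) = 0 (b(A) = 0/A = 0)
√(-17241 + b(W(d(-2, -5), -4))*(-1052)) = √(-17241 + 0*(-1052)) = √(-17241 + 0) = √(-17241) = I*√17241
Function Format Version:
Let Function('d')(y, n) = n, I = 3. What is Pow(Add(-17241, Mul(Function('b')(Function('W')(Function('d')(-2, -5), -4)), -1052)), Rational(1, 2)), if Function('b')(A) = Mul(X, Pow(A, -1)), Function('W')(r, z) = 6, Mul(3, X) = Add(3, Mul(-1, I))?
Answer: Mul(I, Pow(17241, Rational(1, 2))) ≈ Mul(131.30, I)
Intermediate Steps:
X = 0 (X = Mul(Rational(1, 3), Add(3, Mul(-1, 3))) = Mul(Rational(1, 3), Add(3, -3)) = Mul(Rational(1, 3), 0) = 0)
Function('b')(A) = 0 (Function('b')(A) = Mul(0, Pow(A, -1)) = 0)
Pow(Add(-17241, Mul(Function('b')(Function('W')(Function('d')(-2, -5), -4)), -1052)), Rational(1, 2)) = Pow(Add(-17241, Mul(0, -1052)), Rational(1, 2)) = Pow(Add(-17241, 0), Rational(1, 2)) = Pow(-17241, Rational(1, 2)) = Mul(I, Pow(17241, Rational(1, 2)))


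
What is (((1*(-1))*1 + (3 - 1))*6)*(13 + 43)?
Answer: 336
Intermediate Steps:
(((1*(-1))*1 + (3 - 1))*6)*(13 + 43) = ((-1*1 + 2)*6)*56 = ((-1 + 2)*6)*56 = (1*6)*56 = 6*56 = 336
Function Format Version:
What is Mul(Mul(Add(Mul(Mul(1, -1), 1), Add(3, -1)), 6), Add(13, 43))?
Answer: 336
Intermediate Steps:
Mul(Mul(Add(Mul(Mul(1, -1), 1), Add(3, -1)), 6), Add(13, 43)) = Mul(Mul(Add(Mul(-1, 1), 2), 6), 56) = Mul(Mul(Add(-1, 2), 6), 56) = Mul(Mul(1, 6), 56) = Mul(6, 56) = 336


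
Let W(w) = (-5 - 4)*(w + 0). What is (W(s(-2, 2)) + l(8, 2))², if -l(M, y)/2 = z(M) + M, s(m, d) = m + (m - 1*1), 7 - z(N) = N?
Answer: 961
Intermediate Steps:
z(N) = 7 - N
s(m, d) = -1 + 2*m (s(m, d) = m + (m - 1) = m + (-1 + m) = -1 + 2*m)
W(w) = -9*w
l(M, y) = -14 (l(M, y) = -2*((7 - M) + M) = -2*7 = -14)
(W(s(-2, 2)) + l(8, 2))² = (-9*(-1 + 2*(-2)) - 14)² = (-9*(-1 - 4) - 14)² = (-9*(-5) - 14)² = (45 - 14)² = 31² = 961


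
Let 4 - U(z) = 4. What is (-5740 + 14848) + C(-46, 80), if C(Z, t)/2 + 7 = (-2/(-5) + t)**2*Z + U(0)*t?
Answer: -14640218/25 ≈ -5.8561e+5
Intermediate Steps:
U(z) = 0 (U(z) = 4 - 1*4 = 4 - 4 = 0)
C(Z, t) = -14 + 2*Z*(2/5 + t)**2 (C(Z, t) = -14 + 2*((-2/(-5) + t)**2*Z + 0*t) = -14 + 2*((-2*(-1/5) + t)**2*Z + 0) = -14 + 2*((2/5 + t)**2*Z + 0) = -14 + 2*(Z*(2/5 + t)**2 + 0) = -14 + 2*(Z*(2/5 + t)**2) = -14 + 2*Z*(2/5 + t)**2)
(-5740 + 14848) + C(-46, 80) = (-5740 + 14848) + (-14 + (2/25)*(-46)*(2 + 5*80)**2) = 9108 + (-14 + (2/25)*(-46)*(2 + 400)**2) = 9108 + (-14 + (2/25)*(-46)*402**2) = 9108 + (-14 + (2/25)*(-46)*161604) = 9108 + (-14 - 14867568/25) = 9108 - 14867918/25 = -14640218/25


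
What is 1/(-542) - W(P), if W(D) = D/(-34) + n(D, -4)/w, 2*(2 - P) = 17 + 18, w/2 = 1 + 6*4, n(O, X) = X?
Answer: -174019/460700 ≈ -0.37773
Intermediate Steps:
w = 50 (w = 2*(1 + 6*4) = 2*(1 + 24) = 2*25 = 50)
P = -31/2 (P = 2 - (17 + 18)/2 = 2 - 1/2*35 = 2 - 35/2 = -31/2 ≈ -15.500)
W(D) = -2/25 - D/34 (W(D) = D/(-34) - 4/50 = D*(-1/34) - 4*1/50 = -D/34 - 2/25 = -2/25 - D/34)
1/(-542) - W(P) = 1/(-542) - (-2/25 - 1/34*(-31/2)) = -1/542 - (-2/25 + 31/68) = -1/542 - 1*639/1700 = -1/542 - 639/1700 = -174019/460700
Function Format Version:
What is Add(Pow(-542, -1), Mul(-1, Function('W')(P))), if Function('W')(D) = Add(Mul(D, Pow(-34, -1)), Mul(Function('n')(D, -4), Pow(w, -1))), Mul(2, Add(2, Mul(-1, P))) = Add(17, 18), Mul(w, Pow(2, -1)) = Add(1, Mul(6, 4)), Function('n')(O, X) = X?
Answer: Rational(-174019, 460700) ≈ -0.37773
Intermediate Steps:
w = 50 (w = Mul(2, Add(1, Mul(6, 4))) = Mul(2, Add(1, 24)) = Mul(2, 25) = 50)
P = Rational(-31, 2) (P = Add(2, Mul(Rational(-1, 2), Add(17, 18))) = Add(2, Mul(Rational(-1, 2), 35)) = Add(2, Rational(-35, 2)) = Rational(-31, 2) ≈ -15.500)
Function('W')(D) = Add(Rational(-2, 25), Mul(Rational(-1, 34), D)) (Function('W')(D) = Add(Mul(D, Pow(-34, -1)), Mul(-4, Pow(50, -1))) = Add(Mul(D, Rational(-1, 34)), Mul(-4, Rational(1, 50))) = Add(Mul(Rational(-1, 34), D), Rational(-2, 25)) = Add(Rational(-2, 25), Mul(Rational(-1, 34), D)))
Add(Pow(-542, -1), Mul(-1, Function('W')(P))) = Add(Pow(-542, -1), Mul(-1, Add(Rational(-2, 25), Mul(Rational(-1, 34), Rational(-31, 2))))) = Add(Rational(-1, 542), Mul(-1, Add(Rational(-2, 25), Rational(31, 68)))) = Add(Rational(-1, 542), Mul(-1, Rational(639, 1700))) = Add(Rational(-1, 542), Rational(-639, 1700)) = Rational(-174019, 460700)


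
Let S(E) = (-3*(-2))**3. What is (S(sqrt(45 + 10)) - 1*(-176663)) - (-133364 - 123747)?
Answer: 433990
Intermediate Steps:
S(E) = 216 (S(E) = (-3*(-2))**3 = 6**3 = 216)
(S(sqrt(45 + 10)) - 1*(-176663)) - (-133364 - 123747) = (216 - 1*(-176663)) - (-133364 - 123747) = (216 + 176663) - 1*(-257111) = 176879 + 257111 = 433990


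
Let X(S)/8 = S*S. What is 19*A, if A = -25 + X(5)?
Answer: 3325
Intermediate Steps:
X(S) = 8*S² (X(S) = 8*(S*S) = 8*S²)
A = 175 (A = -25 + 8*5² = -25 + 8*25 = -25 + 200 = 175)
19*A = 19*175 = 3325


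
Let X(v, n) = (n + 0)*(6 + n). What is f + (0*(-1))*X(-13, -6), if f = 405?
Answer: 405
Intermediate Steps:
X(v, n) = n*(6 + n)
f + (0*(-1))*X(-13, -6) = 405 + (0*(-1))*(-6*(6 - 6)) = 405 + 0*(-6*0) = 405 + 0*0 = 405 + 0 = 405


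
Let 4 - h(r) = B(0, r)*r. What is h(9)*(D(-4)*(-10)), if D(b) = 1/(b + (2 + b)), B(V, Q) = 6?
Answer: -250/3 ≈ -83.333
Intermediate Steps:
D(b) = 1/(2 + 2*b)
h(r) = 4 - 6*r
h(9)*(D(-4)*(-10)) = (4 - 6*9)*((1/(2*(1 - 4)))*(-10)) = (4 - 54)*(((½)/(-3))*(-10)) = -50*(½)*(-⅓)*(-10) = -(-25)*(-10)/3 = -50*5/3 = -250/3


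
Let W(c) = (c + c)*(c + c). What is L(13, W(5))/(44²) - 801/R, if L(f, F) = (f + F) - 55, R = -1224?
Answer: 5631/8228 ≈ 0.68437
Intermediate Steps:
W(c) = 4*c² (W(c) = (2*c)*(2*c) = 4*c²)
L(f, F) = -55 + F + f (L(f, F) = (F + f) - 55 = -55 + F + f)
L(13, W(5))/(44²) - 801/R = (-55 + 4*5² + 13)/(44²) - 801/(-1224) = (-55 + 4*25 + 13)/1936 - 801*(-1/1224) = (-55 + 100 + 13)*(1/1936) + 89/136 = 58*(1/1936) + 89/136 = 29/968 + 89/136 = 5631/8228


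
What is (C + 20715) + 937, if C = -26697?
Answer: -5045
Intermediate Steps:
(C + 20715) + 937 = (-26697 + 20715) + 937 = -5982 + 937 = -5045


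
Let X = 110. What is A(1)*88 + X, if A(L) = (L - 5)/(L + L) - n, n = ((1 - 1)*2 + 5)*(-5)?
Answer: 2134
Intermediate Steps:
n = -25 (n = (0*2 + 5)*(-5) = (0 + 5)*(-5) = 5*(-5) = -25)
A(L) = 25 + (-5 + L)/(2*L) (A(L) = (L - 5)/(L + L) - 1*(-25) = (-5 + L)/((2*L)) + 25 = (-5 + L)*(1/(2*L)) + 25 = (-5 + L)/(2*L) + 25 = 25 + (-5 + L)/(2*L))
A(1)*88 + X = ((1/2)*(-5 + 51*1)/1)*88 + 110 = ((1/2)*1*(-5 + 51))*88 + 110 = ((1/2)*1*46)*88 + 110 = 23*88 + 110 = 2024 + 110 = 2134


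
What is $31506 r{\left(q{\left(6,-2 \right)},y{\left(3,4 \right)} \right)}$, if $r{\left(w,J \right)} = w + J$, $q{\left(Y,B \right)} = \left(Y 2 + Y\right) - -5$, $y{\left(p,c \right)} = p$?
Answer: $819156$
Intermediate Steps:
$q{\left(Y,B \right)} = 5 + 3 Y$ ($q{\left(Y,B \right)} = \left(2 Y + Y\right) + 5 = 3 Y + 5 = 5 + 3 Y$)
$r{\left(w,J \right)} = J + w$
$31506 r{\left(q{\left(6,-2 \right)},y{\left(3,4 \right)} \right)} = 31506 \left(3 + \left(5 + 3 \cdot 6\right)\right) = 31506 \left(3 + \left(5 + 18\right)\right) = 31506 \left(3 + 23\right) = 31506 \cdot 26 = 819156$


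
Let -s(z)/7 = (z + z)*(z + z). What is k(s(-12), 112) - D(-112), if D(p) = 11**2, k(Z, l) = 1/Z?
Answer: -487873/4032 ≈ -121.00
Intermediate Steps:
s(z) = -28*z**2 (s(z) = -7*(z + z)*(z + z) = -7*2*z*2*z = -28*z**2)
D(p) = 121
k(s(-12), 112) - D(-112) = 1/(-28*(-12)**2) - 1*121 = 1/(-28*144) - 121 = 1/(-4032) - 121 = -1/4032 - 121 = -487873/4032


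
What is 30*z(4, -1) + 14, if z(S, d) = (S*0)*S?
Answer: 14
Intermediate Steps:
z(S, d) = 0 (z(S, d) = 0*S = 0)
30*z(4, -1) + 14 = 30*0 + 14 = 0 + 14 = 14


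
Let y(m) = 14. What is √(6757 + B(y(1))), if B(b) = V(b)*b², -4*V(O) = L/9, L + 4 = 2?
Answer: √60911/3 ≈ 82.267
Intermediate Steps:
L = -2 (L = -4 + 2 = -2)
V(O) = 1/18 (V(O) = -(-1)/(2*9) = -¼*(-2/9) = 1/18)
B(b) = b²/18
√(6757 + B(y(1))) = √(6757 + (1/18)*14²) = √(6757 + (1/18)*196) = √(6757 + 98/9) = √(60911/9) = √60911/3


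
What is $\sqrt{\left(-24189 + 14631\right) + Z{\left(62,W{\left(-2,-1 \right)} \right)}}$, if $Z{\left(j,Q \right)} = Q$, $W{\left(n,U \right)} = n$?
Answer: $2 i \sqrt{2390} \approx 97.775 i$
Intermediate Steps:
$\sqrt{\left(-24189 + 14631\right) + Z{\left(62,W{\left(-2,-1 \right)} \right)}} = \sqrt{\left(-24189 + 14631\right) - 2} = \sqrt{-9558 - 2} = \sqrt{-9560} = 2 i \sqrt{2390}$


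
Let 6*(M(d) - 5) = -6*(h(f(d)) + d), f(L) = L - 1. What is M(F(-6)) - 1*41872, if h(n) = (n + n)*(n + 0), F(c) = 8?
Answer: -41973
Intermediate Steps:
f(L) = -1 + L
h(n) = 2*n**2 (h(n) = (2*n)*n = 2*n**2)
M(d) = 5 - d - 2*(-1 + d)**2 (M(d) = 5 + (-6*(2*(-1 + d)**2 + d))/6 = 5 + (-6*(d + 2*(-1 + d)**2))/6 = 5 + (-12*(-1 + d)**2 - 6*d)/6 = 5 + (-d - 2*(-1 + d)**2) = 5 - d - 2*(-1 + d)**2)
M(F(-6)) - 1*41872 = (5 - 1*8 - 2*(-1 + 8)**2) - 1*41872 = (5 - 8 - 2*7**2) - 41872 = (5 - 8 - 2*49) - 41872 = (5 - 8 - 98) - 41872 = -101 - 41872 = -41973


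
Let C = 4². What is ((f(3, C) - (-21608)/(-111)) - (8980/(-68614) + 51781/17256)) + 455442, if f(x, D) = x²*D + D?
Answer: 89866722456827/197333864 ≈ 4.5540e+5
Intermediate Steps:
C = 16
f(x, D) = D + D*x² (f(x, D) = D*x² + D = D + D*x²)
((f(3, C) - (-21608)/(-111)) - (8980/(-68614) + 51781/17256)) + 455442 = ((16*(1 + 3²) - (-21608)/(-111)) - (8980/(-68614) + 51781/17256)) + 455442 = ((16*(1 + 9) - (-21608)*(-1)/111) - (8980*(-1/68614) + 51781*(1/17256))) + 455442 = ((16*10 - 148*146/111) - (-4490/34307 + 51781/17256)) + 455442 = ((160 - 584/3) - 1*1698971327/592001592) + 455442 = (-104/3 - 1698971327/592001592) + 455442 = -7407231061/197333864 + 455442 = 89866722456827/197333864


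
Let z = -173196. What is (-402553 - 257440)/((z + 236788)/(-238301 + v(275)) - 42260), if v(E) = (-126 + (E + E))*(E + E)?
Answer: 3366624293/215631852 ≈ 15.613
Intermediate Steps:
v(E) = 2*E*(-126 + 2*E) (v(E) = (-126 + 2*E)*(2*E) = 2*E*(-126 + 2*E))
(-402553 - 257440)/((z + 236788)/(-238301 + v(275)) - 42260) = (-402553 - 257440)/((-173196 + 236788)/(-238301 + 4*275*(-63 + 275)) - 42260) = -659993/(63592/(-238301 + 4*275*212) - 42260) = -659993/(63592/(-238301 + 233200) - 42260) = -659993/(63592/(-5101) - 42260) = -659993/(63592*(-1/5101) - 42260) = -659993/(-63592/5101 - 42260) = -659993/(-215631852/5101) = -659993*(-5101/215631852) = 3366624293/215631852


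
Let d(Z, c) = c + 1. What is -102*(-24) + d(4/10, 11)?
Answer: 2460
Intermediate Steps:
d(Z, c) = 1 + c
-102*(-24) + d(4/10, 11) = -102*(-24) + (1 + 11) = 2448 + 12 = 2460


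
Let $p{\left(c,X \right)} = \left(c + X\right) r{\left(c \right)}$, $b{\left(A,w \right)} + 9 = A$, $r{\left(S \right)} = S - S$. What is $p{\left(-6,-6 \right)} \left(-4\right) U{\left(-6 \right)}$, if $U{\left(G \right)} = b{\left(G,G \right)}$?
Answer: $0$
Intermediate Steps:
$r{\left(S \right)} = 0$
$b{\left(A,w \right)} = -9 + A$
$p{\left(c,X \right)} = 0$ ($p{\left(c,X \right)} = \left(c + X\right) 0 = \left(X + c\right) 0 = 0$)
$U{\left(G \right)} = -9 + G$
$p{\left(-6,-6 \right)} \left(-4\right) U{\left(-6 \right)} = 0 \left(-4\right) \left(-9 - 6\right) = 0 \left(-15\right) = 0$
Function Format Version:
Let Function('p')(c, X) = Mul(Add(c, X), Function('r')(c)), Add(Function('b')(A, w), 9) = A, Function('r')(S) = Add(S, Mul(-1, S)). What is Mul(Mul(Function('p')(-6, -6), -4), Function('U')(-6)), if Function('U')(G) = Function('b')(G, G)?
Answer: 0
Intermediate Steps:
Function('r')(S) = 0
Function('b')(A, w) = Add(-9, A)
Function('p')(c, X) = 0 (Function('p')(c, X) = Mul(Add(c, X), 0) = Mul(Add(X, c), 0) = 0)
Function('U')(G) = Add(-9, G)
Mul(Mul(Function('p')(-6, -6), -4), Function('U')(-6)) = Mul(Mul(0, -4), Add(-9, -6)) = Mul(0, -15) = 0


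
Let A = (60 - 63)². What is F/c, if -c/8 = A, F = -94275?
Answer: 10475/8 ≈ 1309.4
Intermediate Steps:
A = 9 (A = (-3)² = 9)
c = -72 (c = -8*9 = -72)
F/c = -94275/(-72) = -94275*(-1/72) = 10475/8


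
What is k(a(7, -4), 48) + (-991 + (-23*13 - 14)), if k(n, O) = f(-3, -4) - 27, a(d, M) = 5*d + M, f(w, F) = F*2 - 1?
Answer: -1340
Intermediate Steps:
f(w, F) = -1 + 2*F (f(w, F) = 2*F - 1 = -1 + 2*F)
a(d, M) = M + 5*d
k(n, O) = -36 (k(n, O) = (-1 + 2*(-4)) - 27 = (-1 - 8) - 27 = -9 - 27 = -36)
k(a(7, -4), 48) + (-991 + (-23*13 - 14)) = -36 + (-991 + (-23*13 - 14)) = -36 + (-991 + (-299 - 14)) = -36 + (-991 - 313) = -36 - 1304 = -1340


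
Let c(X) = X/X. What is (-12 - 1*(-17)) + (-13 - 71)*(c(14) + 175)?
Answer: -14779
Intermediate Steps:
c(X) = 1
(-12 - 1*(-17)) + (-13 - 71)*(c(14) + 175) = (-12 - 1*(-17)) + (-13 - 71)*(1 + 175) = (-12 + 17) - 84*176 = 5 - 14784 = -14779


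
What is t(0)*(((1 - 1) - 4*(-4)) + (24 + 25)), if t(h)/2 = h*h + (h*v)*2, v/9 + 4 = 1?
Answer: 0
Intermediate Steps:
v = -27 (v = -36 + 9*1 = -36 + 9 = -27)
t(h) = -108*h + 2*h² (t(h) = 2*(h*h + (h*(-27))*2) = 2*(h² - 27*h*2) = 2*(h² - 54*h) = -108*h + 2*h²)
t(0)*(((1 - 1) - 4*(-4)) + (24 + 25)) = (2*0*(-54 + 0))*(((1 - 1) - 4*(-4)) + (24 + 25)) = (2*0*(-54))*((0 + 16) + 49) = 0*(16 + 49) = 0*65 = 0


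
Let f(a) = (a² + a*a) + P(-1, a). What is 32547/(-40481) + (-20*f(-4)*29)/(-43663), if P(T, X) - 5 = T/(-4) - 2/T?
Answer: -499549696/1767521903 ≈ -0.28263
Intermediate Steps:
P(T, X) = 5 - 2/T - T/4 (P(T, X) = 5 + (T/(-4) - 2/T) = 5 + (T*(-¼) - 2/T) = 5 + (-T/4 - 2/T) = 5 + (-2/T - T/4) = 5 - 2/T - T/4)
f(a) = 29/4 + 2*a² (f(a) = (a² + a*a) + (5 - 2/(-1) - ¼*(-1)) = (a² + a²) + (5 - 2*(-1) + ¼) = 2*a² + (5 + 2 + ¼) = 2*a² + 29/4 = 29/4 + 2*a²)
32547/(-40481) + (-20*f(-4)*29)/(-43663) = 32547/(-40481) + (-20*(29/4 + 2*(-4)²)*29)/(-43663) = 32547*(-1/40481) + (-20*(29/4 + 2*16)*29)*(-1/43663) = -32547/40481 + (-20*(29/4 + 32)*29)*(-1/43663) = -32547/40481 + (-20*157/4*29)*(-1/43663) = -32547/40481 - 785*29*(-1/43663) = -32547/40481 - 22765*(-1/43663) = -32547/40481 + 22765/43663 = -499549696/1767521903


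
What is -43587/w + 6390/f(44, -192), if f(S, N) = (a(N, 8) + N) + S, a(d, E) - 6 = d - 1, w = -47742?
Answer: -19364649/1066238 ≈ -18.162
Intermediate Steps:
a(d, E) = 5 + d (a(d, E) = 6 + (d - 1) = 6 + (-1 + d) = 5 + d)
f(S, N) = 5 + S + 2*N (f(S, N) = ((5 + N) + N) + S = (5 + 2*N) + S = 5 + S + 2*N)
-43587/w + 6390/f(44, -192) = -43587/(-47742) + 6390/(5 + 44 + 2*(-192)) = -43587*(-1/47742) + 6390/(5 + 44 - 384) = 14529/15914 + 6390/(-335) = 14529/15914 + 6390*(-1/335) = 14529/15914 - 1278/67 = -19364649/1066238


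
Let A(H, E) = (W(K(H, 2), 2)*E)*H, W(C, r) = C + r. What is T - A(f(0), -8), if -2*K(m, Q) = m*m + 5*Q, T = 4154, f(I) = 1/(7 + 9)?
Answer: 4252159/1024 ≈ 4152.5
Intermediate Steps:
f(I) = 1/16
K(m, Q) = -5*Q/2 - m**2/2 (K(m, Q) = -(m*m + 5*Q)/2 = -(m**2 + 5*Q)/2 = -5*Q/2 - m**2/2)
A(H, E) = E*H*(-3 - H**2/2) (A(H, E) = (((-5/2*2 - H**2/2) + 2)*E)*H = (((-5 - H**2/2) + 2)*E)*H = ((-3 - H**2/2)*E)*H = (E*(-3 - H**2/2))*H = E*H*(-3 - H**2/2))
T - A(f(0), -8) = 4154 - (-1)*(-8)*(6 + (1/16)**2)/(2*16) = 4154 - (-1)*(-8)*(6 + 1/256)/(2*16) = 4154 - (-1)*(-8)*1537/(2*16*256) = 4154 - 1*1537/1024 = 4154 - 1537/1024 = 4252159/1024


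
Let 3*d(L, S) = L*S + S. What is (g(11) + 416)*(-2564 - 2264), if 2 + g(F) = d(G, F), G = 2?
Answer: -2051900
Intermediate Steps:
d(L, S) = S/3 + L*S/3 (d(L, S) = (L*S + S)/3 = (S + L*S)/3 = S/3 + L*S/3)
g(F) = -2 + F (g(F) = -2 + F*(1 + 2)/3 = -2 + (⅓)*F*3 = -2 + F)
(g(11) + 416)*(-2564 - 2264) = ((-2 + 11) + 416)*(-2564 - 2264) = (9 + 416)*(-4828) = 425*(-4828) = -2051900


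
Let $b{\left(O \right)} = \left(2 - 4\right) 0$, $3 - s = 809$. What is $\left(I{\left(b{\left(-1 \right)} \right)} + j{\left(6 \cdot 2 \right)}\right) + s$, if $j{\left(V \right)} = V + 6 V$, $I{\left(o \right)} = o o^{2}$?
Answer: $-722$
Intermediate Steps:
$s = -806$ ($s = 3 - 809 = -806$)
$b{\left(O \right)} = 0$ ($b{\left(O \right)} = \left(-2\right) 0 = 0$)
$I{\left(o \right)} = o^{3}$
$j{\left(V \right)} = 7 V$
$\left(I{\left(b{\left(-1 \right)} \right)} + j{\left(6 \cdot 2 \right)}\right) + s = \left(0^{3} + 7 \cdot 6 \cdot 2\right) - 806 = \left(0 + 7 \cdot 12\right) - 806 = \left(0 + 84\right) - 806 = 84 - 806 = -722$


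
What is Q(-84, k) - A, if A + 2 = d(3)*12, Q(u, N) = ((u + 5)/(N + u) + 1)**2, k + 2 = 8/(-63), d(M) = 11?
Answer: -3719169471/29441476 ≈ -126.32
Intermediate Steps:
k = -134/63 (k = -2 + 8/(-63) = -2 + 8*(-1/63) = -2 - 8/63 = -134/63 ≈ -2.1270)
Q(u, N) = (1 + (5 + u)/(N + u))**2 (Q(u, N) = ((5 + u)/(N + u) + 1)**2 = (1 + (5 + u)/(N + u))**2)
A = 130 (A = -2 + 11*12 = -2 + 132 = 130)
Q(-84, k) - A = (5 - 134/63 + 2*(-84))**2/(-134/63 - 84)**2 - 1*130 = (5 - 134/63 - 168)**2/(-5426/63)**2 - 130 = 3969*(-10403/63)**2/29441476 - 130 = (3969/29441476)*(108222409/3969) - 130 = 108222409/29441476 - 130 = -3719169471/29441476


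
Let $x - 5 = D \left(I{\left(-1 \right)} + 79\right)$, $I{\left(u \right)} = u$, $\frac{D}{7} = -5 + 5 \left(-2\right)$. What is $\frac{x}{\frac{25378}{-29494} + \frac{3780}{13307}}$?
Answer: $\frac{229458674695}{16158409} \approx 14201.0$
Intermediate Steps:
$D = -105$ ($D = 7 \left(-5 + 5 \left(-2\right)\right) = 7 \left(-5 - 10\right) = 7 \left(-15\right) = -105$)
$x = -8185$ ($x = 5 - 105 \left(-1 + 79\right) = 5 - 8190 = -8185$)
$\frac{x}{\frac{25378}{-29494} + \frac{3780}{13307}} = - \frac{8185}{\frac{25378}{-29494} + \frac{3780}{13307}} = - \frac{8185}{25378 \left(- \frac{1}{29494}\right) + 3780 \cdot \frac{1}{13307}} = - \frac{8185}{- \frac{12689}{14747} + \frac{540}{1901}} = - \frac{8185}{- \frac{16158409}{28034047}} = \left(-8185\right) \left(- \frac{28034047}{16158409}\right) = \frac{229458674695}{16158409}$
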